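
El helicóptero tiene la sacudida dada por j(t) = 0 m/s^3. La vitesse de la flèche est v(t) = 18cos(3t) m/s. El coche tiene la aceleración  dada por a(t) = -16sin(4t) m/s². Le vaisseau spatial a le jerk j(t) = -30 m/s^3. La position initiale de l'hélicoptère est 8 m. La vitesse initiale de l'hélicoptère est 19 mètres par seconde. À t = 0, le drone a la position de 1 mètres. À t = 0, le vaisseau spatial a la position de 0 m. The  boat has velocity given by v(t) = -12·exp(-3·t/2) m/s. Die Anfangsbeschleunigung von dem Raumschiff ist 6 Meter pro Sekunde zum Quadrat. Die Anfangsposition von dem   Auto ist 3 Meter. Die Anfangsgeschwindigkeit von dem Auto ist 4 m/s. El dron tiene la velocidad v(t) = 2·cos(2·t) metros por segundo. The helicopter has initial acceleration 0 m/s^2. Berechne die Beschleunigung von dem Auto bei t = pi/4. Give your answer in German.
Mit a(t) = -16·sin(4·t) und Einsetzen von t = pi/4, finden wir a = 0.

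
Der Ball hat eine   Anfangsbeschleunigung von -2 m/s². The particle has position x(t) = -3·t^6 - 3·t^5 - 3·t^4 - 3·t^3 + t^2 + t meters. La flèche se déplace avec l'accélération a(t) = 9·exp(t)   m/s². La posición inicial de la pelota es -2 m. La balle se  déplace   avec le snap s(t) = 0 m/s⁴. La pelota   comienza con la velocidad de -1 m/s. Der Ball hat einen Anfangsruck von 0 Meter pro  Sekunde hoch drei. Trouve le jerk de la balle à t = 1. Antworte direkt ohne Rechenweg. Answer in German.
Der Ruck bei t = 1 ist j = 0.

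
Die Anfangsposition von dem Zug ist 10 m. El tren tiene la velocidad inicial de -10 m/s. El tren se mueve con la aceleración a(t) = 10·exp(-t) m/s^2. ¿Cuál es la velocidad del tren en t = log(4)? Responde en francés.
En partant de l'accélération a(t) = 10·exp(-t), nous prenons 1 primitive. La primitive de l'accélération, avec v(0) = -10, donne la vitesse: v(t) = -10·exp(-t). En utilisant v(t) = -10·exp(-t) et en substituant t = log(4), nous trouvons v = -5/2.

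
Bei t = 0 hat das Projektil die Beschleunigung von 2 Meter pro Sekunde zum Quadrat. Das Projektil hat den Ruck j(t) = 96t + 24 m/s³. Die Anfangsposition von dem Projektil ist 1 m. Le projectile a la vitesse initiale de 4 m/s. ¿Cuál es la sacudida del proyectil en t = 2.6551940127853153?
Tenemos la sacudida j(t) = 96·t + 24. Sustituyendo t = 2.6551940127853153: j(2.6551940127853153) = 278.898625227390.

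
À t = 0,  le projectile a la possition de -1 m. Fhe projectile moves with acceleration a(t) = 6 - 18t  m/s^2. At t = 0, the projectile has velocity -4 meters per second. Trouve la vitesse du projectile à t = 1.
En partant de l'accélération a(t) = 6 - 18·t, nous prenons 1 intégrale. L'intégrale de l'accélération, avec v(0) = -4, donne la vitesse: v(t) = -9·t^2 + 6·t - 4. En utilisant v(t) = -9·t^2 + 6·t - 4 et en substituant t = 1, nous trouvons v = -7.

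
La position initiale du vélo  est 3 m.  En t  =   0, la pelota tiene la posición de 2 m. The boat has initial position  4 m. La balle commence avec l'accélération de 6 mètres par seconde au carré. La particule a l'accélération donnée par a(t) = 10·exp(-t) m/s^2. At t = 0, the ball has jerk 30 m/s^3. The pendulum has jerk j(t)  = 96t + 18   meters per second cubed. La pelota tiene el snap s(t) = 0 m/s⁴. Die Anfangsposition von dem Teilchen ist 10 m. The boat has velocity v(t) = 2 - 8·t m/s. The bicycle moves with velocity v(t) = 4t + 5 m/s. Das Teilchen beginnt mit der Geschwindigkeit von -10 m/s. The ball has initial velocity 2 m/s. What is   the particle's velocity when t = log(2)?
To solve this, we need to take 1 antiderivative of our acceleration equation a(t) = 10·exp(-t). Taking ∫a(t)dt and applying v(0) = -10, we find v(t) = -10·exp(-t). From the given velocity equation v(t) = -10·exp(-t), we substitute t = log(2) to get v = -5.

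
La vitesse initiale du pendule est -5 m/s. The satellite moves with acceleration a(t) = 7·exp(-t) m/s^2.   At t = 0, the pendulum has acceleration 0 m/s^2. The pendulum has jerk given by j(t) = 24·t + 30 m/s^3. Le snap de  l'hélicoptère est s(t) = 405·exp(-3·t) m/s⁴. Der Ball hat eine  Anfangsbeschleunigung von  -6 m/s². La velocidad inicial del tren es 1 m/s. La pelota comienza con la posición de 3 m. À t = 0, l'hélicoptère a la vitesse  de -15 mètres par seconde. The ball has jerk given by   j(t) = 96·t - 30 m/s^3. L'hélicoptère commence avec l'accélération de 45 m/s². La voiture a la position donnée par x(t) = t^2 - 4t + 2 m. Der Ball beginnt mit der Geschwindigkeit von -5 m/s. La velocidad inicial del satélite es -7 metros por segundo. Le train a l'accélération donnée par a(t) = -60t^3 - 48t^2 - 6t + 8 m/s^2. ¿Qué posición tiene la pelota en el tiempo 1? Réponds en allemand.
Ausgehend von dem Ruck j(t) = 96·t - 30, nehmen wir 3 Stammfunktionen. Die Stammfunktion von dem Ruck ist die Beschleunigung. Mit a(0) = -6 erhalten wir a(t) = 48·t^2 - 30·t - 6. Mit ∫a(t)dt und Anwendung von v(0) = -5, finden wir v(t) = 16·t^3 - 15·t^2 - 6·t - 5. Durch Integration von der Geschwindigkeit und Verwendung der Anfangsbedingung x(0) = 3, erhalten wir x(t) = 4·t^4 - 5·t^3 - 3·t^2 - 5·t + 3. Aus der Gleichung für die Position x(t) = 4·t^4 - 5·t^3 - 3·t^2 - 5·t + 3, setzen wir t = 1 ein und erhalten x = -6.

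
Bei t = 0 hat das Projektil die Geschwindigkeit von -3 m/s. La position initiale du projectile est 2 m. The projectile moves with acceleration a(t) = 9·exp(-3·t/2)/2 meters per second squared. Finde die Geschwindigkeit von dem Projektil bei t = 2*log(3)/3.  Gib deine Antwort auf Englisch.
To find the answer, we compute 1 integral of a(t) = 9·exp(-3·t/2)/2. Finding the integral of a(t) and using v(0) = -3: v(t) = -3·exp(-3·t/2). From the given velocity equation v(t) = -3·exp(-3·t/2), we substitute t = 2*log(3)/3 to get v = -1.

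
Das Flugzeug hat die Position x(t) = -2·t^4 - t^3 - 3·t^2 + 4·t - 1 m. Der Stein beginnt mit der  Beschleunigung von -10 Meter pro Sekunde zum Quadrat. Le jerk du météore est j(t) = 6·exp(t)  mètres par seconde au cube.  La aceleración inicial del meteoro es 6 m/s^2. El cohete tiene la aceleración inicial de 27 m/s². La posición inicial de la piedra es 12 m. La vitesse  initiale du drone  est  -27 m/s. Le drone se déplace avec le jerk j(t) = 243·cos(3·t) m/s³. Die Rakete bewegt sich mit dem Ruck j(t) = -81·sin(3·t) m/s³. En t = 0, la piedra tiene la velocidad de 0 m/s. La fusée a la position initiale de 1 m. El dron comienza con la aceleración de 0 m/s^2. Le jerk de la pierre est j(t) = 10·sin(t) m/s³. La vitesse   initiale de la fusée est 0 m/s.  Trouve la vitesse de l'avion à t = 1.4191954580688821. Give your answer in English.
We must differentiate our position equation x(t) = -2·t^4 - t^3 - 3·t^2 + 4·t - 1 1 time. The derivative of position gives velocity: v(t) = -8·t^3 - 3·t^2 - 6·t + 4. We have velocity v(t) = -8·t^3 - 3·t^2 - 6·t + 4. Substituting t = 1.4191954580688821: v(1.4191954580688821) = -33.4249113680249.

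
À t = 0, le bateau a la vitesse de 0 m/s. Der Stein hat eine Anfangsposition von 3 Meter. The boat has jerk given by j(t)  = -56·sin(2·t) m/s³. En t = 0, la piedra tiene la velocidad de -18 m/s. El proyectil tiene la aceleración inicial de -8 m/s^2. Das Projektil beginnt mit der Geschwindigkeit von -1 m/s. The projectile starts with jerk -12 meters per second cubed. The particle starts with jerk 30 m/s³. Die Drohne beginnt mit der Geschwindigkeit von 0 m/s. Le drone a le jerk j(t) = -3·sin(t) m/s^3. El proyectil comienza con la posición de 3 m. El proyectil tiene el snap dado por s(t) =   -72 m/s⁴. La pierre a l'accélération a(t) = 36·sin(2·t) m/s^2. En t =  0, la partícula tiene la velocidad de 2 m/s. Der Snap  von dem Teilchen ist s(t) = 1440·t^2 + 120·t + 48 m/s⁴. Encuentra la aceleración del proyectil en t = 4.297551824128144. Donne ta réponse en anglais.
We must find the antiderivative of our snap equation s(t) = -72 2 times. Finding the integral of s(t) and using j(0) = -12: j(t) = -72·t - 12. Finding the antiderivative of j(t) and using a(0) = -8: a(t) = -36·t^2 - 12·t - 8. We have acceleration a(t) = -36·t^2 - 12·t - 8. Substituting t = 4.297551824128144: a(4.297551824128144) = -724.452882407955.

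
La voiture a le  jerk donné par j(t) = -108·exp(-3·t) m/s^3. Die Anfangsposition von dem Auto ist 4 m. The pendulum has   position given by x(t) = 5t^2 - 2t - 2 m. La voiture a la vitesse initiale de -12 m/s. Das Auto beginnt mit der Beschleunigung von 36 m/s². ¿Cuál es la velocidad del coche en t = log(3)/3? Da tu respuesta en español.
Para resolver esto, necesitamos tomar 2 antiderivadas de nuestra ecuación de la sacudida j(t) = -108·exp(-3·t). Tomando ∫j(t)dt y aplicando a(0) = 36, encontramos a(t) = 36·exp(-3·t). La antiderivada de la aceleración, con v(0) = -12, da la velocidad: v(t) = -12·exp(-3·t). De la ecuación de la velocidad v(t) = -12·exp(-3·t), sustituimos t = log(3)/3 para obtener v = -4.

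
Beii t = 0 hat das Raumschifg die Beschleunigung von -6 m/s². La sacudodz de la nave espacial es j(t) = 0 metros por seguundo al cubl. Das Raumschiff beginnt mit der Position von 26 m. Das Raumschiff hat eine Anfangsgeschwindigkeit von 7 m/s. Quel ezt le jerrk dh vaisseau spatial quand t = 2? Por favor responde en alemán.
Wir haben den Ruck j(t) = 0. Durch Einsetzen von t = 2: j(2) = 0.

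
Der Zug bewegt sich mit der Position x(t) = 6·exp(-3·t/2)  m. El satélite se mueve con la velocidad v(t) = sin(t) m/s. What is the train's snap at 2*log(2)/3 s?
We must differentiate our position equation x(t) = 6·exp(-3·t/2) 4 times. Taking d/dt of x(t), we find v(t) = -9·exp(-3·t/2). Taking d/dt of v(t), we find a(t) = 27·exp(-3·t/2)/2. The derivative of acceleration gives jerk: j(t) = -81·exp(-3·t/2)/4. Taking d/dt of j(t), we find s(t) = 243·exp(-3·t/2)/8. Using s(t) = 243·exp(-3·t/2)/8 and substituting t = 2*log(2)/3, we find s = 243/16.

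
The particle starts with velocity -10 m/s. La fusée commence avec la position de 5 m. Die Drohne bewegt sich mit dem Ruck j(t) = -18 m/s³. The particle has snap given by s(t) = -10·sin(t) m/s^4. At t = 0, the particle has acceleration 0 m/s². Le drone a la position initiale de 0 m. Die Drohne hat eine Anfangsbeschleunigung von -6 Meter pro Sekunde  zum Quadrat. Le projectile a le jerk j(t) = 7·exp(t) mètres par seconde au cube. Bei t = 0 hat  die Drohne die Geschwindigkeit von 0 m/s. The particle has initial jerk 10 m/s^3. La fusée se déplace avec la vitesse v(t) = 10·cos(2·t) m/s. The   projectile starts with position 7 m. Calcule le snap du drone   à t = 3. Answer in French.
Pour résoudre ceci, nous devons prendre 1 dérivée de notre équation du jerk j(t) = -18. La dérivée du jerk donne le snap: s(t) = 0. De l'équation du snap s(t) = 0, nous substituons t = 3 pour obtenir s = 0.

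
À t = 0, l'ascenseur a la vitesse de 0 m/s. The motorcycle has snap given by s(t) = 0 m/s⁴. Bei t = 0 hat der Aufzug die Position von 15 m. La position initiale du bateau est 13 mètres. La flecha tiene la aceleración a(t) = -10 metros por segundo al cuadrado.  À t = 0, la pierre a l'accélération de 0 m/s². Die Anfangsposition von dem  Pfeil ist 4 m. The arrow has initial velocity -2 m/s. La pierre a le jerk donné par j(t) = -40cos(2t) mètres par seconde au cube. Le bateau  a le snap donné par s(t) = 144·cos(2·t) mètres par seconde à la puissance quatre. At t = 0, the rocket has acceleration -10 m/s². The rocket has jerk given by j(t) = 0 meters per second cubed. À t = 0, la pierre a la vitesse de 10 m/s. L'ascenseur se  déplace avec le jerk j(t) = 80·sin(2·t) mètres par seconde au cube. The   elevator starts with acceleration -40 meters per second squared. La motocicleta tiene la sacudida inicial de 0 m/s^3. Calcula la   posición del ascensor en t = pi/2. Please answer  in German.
Wir müssen unsere Gleichung für den Ruck j(t) = 80·sin(2·t) 3-mal integrieren. Mit ∫j(t)dt und Anwendung von a(0) = -40, finden wir a(t) = -40·cos(2·t). Das Integral von der Beschleunigung, mit v(0) = 0, ergibt die Geschwindigkeit: v(t) = -20·sin(2·t). Durch Integration von der Geschwindigkeit und Verwendung der Anfangsbedingung x(0) = 15, erhalten wir x(t) = 10·cos(2·t) + 5. Mit x(t) = 10·cos(2·t) + 5 und Einsetzen von t = pi/2, finden wir x = -5.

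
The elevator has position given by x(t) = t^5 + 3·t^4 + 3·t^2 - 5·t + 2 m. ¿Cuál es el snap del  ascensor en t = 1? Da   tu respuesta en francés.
Nous devons dériver notre équation de la position x(t) = t^5 + 3·t^4 + 3·t^2 - 5·t + 2 4 fois. En prenant d/dt de x(t), nous trouvons v(t) = 5·t^4 + 12·t^3 + 6·t - 5. En prenant d/dt de v(t), nous trouvons a(t) = 20·t^3 + 36·t^2 + 6. En prenant d/dt de a(t), nous trouvons j(t) = 60·t^2 + 72·t. En dérivant le jerk, nous obtenons le snap: s(t) = 120·t + 72. En utilisant s(t) = 120·t + 72 et en substituant t = 1, nous trouvons s = 192.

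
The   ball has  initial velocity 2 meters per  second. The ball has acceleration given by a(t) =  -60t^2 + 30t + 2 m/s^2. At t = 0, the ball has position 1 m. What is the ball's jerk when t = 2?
Starting from acceleration a(t) = -60·t^2 + 30·t + 2, we take 1 derivative. The derivative of acceleration gives jerk: j(t) = 30 - 120·t. Using j(t) = 30 - 120·t and substituting t = 2, we find j = -210.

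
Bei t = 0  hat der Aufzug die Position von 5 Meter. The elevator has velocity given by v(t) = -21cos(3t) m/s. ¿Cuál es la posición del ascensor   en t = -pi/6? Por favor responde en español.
Necesitamos integrar nuestra ecuación de la velocidad v(t) = -21·cos(3·t) 1 vez. Tomando ∫v(t)dt y aplicando x(0) = 5, encontramos x(t) = 5 - 7·sin(3·t). Tenemos la posición x(t) = 5 - 7·sin(3·t). Sustituyendo t = -pi/6: x(-pi/6) = 12.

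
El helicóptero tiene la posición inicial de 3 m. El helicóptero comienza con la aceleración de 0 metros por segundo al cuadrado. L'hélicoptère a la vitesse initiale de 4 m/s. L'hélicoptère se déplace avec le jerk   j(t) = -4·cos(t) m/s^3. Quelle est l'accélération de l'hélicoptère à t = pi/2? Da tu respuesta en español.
Necesitamos integrar nuestra ecuación de la sacudida j(t) = -4·cos(t) 1 vez. La integral de la sacudida es la aceleración. Usando a(0) = 0, obtenemos a(t) = -4·sin(t). Usando a(t) = -4·sin(t) y sustituyendo t = pi/2, encontramos a = -4.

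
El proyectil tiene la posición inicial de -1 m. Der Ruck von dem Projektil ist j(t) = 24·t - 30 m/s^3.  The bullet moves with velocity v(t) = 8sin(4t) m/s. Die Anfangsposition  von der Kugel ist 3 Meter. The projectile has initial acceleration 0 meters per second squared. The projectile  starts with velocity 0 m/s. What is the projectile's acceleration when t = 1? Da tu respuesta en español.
Para resolver esto, necesitamos tomar 1 antiderivada de nuestra ecuación de la sacudida j(t) = 24·t - 30. La integral de la sacudida, con a(0) = 0, da la aceleración: a(t) = 6·t·(2·t - 5). Usando a(t) = 6·t·(2·t - 5) y sustituyendo t = 1, encontramos a = -18.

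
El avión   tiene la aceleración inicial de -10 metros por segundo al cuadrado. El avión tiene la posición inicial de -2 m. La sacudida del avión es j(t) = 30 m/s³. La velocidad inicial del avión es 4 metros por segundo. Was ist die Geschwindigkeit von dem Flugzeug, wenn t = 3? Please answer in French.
En partant du jerk j(t) = 30, nous prenons 2 intégrales. En intégrant le jerk et en utilisant la condition initiale a(0) = -10, nous obtenons a(t) = 30·t - 10. L'intégrale de l'accélération, avec v(0) = 4, donne la vitesse: v(t) = 15·t^2 - 10·t + 4. Nous avons la vitesse v(t) = 15·t^2 - 10·t + 4. En substituant t = 3: v(3) = 109.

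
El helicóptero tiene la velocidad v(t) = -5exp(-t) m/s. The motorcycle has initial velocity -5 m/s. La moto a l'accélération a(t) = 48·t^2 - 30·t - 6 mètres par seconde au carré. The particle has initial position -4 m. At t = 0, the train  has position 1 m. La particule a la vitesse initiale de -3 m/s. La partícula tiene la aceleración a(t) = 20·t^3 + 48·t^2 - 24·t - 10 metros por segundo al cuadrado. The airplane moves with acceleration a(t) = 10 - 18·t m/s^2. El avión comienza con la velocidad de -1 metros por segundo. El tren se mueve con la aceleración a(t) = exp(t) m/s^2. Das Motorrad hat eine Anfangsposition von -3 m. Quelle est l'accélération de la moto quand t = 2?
Nous avons l'accélération a(t) = 48·t^2 - 30·t - 6. En substituant t = 2: a(2) = 126.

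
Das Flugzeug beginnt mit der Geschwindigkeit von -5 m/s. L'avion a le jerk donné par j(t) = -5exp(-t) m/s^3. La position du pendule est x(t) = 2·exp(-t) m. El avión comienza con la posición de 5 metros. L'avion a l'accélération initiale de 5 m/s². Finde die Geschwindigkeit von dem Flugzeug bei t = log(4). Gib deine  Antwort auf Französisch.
En partant du jerk j(t) = -5·exp(-t), nous prenons 2 intégrales. En intégrant le jerk et en utilisant la condition initiale a(0) = 5, nous obtenons a(t) = 5·exp(-t). En intégrant l'accélération et en utilisant la condition initiale v(0) = -5, nous obtenons v(t) = -5·exp(-t). En utilisant v(t) = -5·exp(-t) et en substituant t = log(4), nous trouvons v = -5/4.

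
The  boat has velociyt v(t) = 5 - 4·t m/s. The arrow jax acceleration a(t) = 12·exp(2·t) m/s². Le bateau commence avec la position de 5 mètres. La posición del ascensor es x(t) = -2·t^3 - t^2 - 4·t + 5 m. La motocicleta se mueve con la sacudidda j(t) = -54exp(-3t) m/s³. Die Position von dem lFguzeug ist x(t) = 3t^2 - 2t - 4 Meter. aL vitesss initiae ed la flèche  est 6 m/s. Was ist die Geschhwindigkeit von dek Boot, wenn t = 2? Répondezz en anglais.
Using v(t) = 5 - 4·t and substituting t = 2, we find v = -3.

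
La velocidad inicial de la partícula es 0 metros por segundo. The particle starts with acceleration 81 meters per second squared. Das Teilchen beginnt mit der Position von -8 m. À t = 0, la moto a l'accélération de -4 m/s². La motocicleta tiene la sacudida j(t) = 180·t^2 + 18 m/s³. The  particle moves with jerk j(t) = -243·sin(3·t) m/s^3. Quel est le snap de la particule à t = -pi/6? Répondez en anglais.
Starting from jerk j(t) = -243·sin(3·t), we take 1 derivative. Taking d/dt of j(t), we find s(t) = -729·cos(3·t). We have snap s(t) = -729·cos(3·t). Substituting t = -pi/6: s(-pi/6) = 0.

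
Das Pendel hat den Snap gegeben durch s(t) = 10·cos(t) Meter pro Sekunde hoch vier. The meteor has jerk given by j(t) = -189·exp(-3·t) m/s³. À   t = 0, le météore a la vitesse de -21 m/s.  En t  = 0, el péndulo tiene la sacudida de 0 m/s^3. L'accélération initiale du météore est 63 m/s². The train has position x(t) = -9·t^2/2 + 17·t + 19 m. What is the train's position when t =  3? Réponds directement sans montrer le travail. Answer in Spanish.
x(3) = 59/2.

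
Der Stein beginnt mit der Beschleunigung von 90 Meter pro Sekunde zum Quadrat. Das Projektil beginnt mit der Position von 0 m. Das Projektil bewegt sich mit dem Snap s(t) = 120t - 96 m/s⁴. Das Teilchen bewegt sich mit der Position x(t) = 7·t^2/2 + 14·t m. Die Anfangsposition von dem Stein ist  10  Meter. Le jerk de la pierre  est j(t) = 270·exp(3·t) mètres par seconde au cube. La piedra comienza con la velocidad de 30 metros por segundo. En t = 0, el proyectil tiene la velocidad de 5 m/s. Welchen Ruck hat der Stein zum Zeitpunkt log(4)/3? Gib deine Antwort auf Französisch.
De l'équation du jerk j(t) = 270·exp(3·t), nous substituons t = log(4)/3 pour obtenir j = 1080.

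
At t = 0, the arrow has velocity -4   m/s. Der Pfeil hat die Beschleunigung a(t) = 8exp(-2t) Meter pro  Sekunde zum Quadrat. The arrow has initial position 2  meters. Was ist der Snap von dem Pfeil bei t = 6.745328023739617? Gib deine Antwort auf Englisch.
To solve this, we need to take 2 derivatives of our acceleration equation a(t) = 8·exp(-2·t). Taking d/dt of a(t), we find j(t) = -16·exp(-2·t). Differentiating jerk, we get snap: s(t) = 32·exp(-2·t). Using s(t) = 32·exp(-2·t) and substituting t = 6.745328023739617, we find s = 0.0000442825375577822.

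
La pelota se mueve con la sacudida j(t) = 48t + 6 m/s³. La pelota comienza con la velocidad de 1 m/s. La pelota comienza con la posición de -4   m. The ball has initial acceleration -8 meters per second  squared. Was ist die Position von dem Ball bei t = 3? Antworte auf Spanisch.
Para resolver esto, necesitamos tomar 3 integrales de nuestra ecuación de la sacudida j(t) = 48·t + 6. La integral de la sacudida, con a(0) = -8, da la aceleración: a(t) = 24·t^2 + 6·t - 8. Integrando la aceleración y usando la condición inicial v(0) = 1, obtenemos v(t) = 8·t^3 + 3·t^2 - 8·t + 1. La antiderivada de la velocidad es la posición. Usando x(0) = -4, obtenemos x(t) = 2·t^4 + t^3 - 4·t^2 + t - 4. De la ecuación de la posición x(t) = 2·t^4 + t^3 - 4·t^2 + t - 4, sustituimos t = 3 para obtener x = 152.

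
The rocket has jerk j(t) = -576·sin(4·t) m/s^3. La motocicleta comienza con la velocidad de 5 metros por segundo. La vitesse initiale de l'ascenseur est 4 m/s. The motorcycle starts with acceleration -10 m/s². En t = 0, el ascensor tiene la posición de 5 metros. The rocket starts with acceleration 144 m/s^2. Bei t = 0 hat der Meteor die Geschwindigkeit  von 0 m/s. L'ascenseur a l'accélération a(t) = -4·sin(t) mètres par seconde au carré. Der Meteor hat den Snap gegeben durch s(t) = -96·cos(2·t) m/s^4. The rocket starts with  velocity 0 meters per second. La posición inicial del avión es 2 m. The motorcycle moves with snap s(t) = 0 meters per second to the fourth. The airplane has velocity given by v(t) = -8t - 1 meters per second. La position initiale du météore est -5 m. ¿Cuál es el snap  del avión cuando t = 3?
Para resolver esto, necesitamos tomar 3 derivadas de nuestra ecuación de la velocidad v(t) = -8·t - 1. Derivando la velocidad, obtenemos la aceleración: a(t) = -8. Derivando la aceleración, obtenemos la sacudida: j(t) = 0. Derivando la sacudida, obtenemos el snap: s(t) = 0. De la ecuación del snap s(t) = 0, sustituimos t = 3 para obtener s = 0.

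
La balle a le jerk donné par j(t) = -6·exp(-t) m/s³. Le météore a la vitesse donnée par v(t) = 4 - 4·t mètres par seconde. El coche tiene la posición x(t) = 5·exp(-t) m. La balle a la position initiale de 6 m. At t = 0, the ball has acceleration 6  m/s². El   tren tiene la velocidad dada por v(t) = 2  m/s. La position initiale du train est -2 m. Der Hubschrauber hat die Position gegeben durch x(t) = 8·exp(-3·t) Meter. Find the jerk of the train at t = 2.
To solve this, we need to take 2 derivatives of our velocity equation v(t) = 2. The derivative of velocity gives acceleration: a(t) = 0. Differentiating acceleration, we get jerk: j(t) = 0. From the given jerk equation j(t) = 0, we substitute t = 2 to get j = 0.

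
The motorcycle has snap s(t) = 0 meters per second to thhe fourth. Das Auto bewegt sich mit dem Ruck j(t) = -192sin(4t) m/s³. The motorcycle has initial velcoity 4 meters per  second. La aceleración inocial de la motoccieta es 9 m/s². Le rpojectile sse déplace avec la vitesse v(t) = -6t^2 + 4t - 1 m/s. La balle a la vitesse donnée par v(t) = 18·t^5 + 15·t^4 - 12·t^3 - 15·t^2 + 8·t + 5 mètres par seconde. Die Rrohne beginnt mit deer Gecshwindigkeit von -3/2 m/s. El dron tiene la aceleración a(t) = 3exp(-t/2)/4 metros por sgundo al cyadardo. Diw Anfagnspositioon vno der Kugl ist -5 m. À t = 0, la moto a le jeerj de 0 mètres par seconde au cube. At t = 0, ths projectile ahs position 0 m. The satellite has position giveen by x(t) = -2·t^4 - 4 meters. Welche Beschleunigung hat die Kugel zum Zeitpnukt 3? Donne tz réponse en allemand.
Wir müssen unsere Gleichung für die Geschwindigkeit v(t) = 18·t^5 + 15·t^4 - 12·t^3 - 15·t^2 + 8·t + 5 1-mal ableiten. Die Ableitung von der Geschwindigkeit ergibt die Beschleunigung: a(t) = 90·t^4 + 60·t^3 - 36·t^2 - 30·t + 8. Aus der Gleichung für die Beschleunigung a(t) = 90·t^4 + 60·t^3 - 36·t^2 - 30·t + 8, setzen wir t = 3 ein und erhalten a = 8504.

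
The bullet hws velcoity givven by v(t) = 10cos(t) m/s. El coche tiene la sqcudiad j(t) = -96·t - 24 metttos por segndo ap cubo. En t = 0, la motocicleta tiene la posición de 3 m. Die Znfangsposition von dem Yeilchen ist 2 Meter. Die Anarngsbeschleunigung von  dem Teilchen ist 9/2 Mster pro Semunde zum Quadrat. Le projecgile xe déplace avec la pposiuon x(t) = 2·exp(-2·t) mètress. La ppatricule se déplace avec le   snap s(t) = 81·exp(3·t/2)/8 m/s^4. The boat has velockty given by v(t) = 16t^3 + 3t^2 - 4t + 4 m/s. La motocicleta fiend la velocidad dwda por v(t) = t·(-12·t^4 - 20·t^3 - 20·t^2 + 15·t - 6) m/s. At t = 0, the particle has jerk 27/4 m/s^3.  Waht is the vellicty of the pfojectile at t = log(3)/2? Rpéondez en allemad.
Wir müssen unsere Gleichung für die Position x(t) = 2·exp(-2·t) 1-mal ableiten. Die Ableitung von der Position ergibt die Geschwindigkeit: v(t) = -4·exp(-2·t). Wir haben die Geschwindigkeit v(t) = -4·exp(-2·t). Durch Einsetzen von t = log(3)/2: v(log(3)/2) = -4/3.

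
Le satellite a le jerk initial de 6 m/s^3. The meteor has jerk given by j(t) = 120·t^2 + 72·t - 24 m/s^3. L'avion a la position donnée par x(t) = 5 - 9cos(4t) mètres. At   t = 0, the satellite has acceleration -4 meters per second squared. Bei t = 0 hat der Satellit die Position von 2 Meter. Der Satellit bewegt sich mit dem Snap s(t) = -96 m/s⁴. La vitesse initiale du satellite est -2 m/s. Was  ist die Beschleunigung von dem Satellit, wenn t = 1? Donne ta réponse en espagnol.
Partiendo del snap s(t) = -96, tomamos 2 integrales. La antiderivada del snap es la sacudida. Usando j(0) = 6, obtenemos j(t) = 6 - 96·t. Tomando ∫j(t)dt y aplicando a(0) = -4, encontramos a(t) = -48·t^2 + 6·t - 4. De la ecuación de la aceleración a(t) = -48·t^2 + 6·t - 4, sustituimos t = 1 para obtener a = -46.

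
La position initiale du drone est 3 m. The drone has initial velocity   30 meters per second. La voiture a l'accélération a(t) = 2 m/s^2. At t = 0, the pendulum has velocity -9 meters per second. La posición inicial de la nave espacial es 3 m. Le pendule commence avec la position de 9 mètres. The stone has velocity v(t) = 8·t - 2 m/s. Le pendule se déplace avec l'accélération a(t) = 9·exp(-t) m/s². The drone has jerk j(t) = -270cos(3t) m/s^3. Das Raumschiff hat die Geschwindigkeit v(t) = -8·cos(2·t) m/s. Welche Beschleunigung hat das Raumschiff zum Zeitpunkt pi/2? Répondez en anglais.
Starting from velocity v(t) = -8·cos(2·t), we take 1 derivative. Differentiating velocity, we get acceleration: a(t) = 16·sin(2·t). From the given acceleration equation a(t) = 16·sin(2·t), we substitute t = pi/2 to get a = 0.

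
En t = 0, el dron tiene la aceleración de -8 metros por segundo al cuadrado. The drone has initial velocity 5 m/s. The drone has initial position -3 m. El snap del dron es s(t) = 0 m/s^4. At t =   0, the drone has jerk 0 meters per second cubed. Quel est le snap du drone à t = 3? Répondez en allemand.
Wir haben den Snap s(t) = 0. Durch Einsetzen von t = 3: s(3) = 0.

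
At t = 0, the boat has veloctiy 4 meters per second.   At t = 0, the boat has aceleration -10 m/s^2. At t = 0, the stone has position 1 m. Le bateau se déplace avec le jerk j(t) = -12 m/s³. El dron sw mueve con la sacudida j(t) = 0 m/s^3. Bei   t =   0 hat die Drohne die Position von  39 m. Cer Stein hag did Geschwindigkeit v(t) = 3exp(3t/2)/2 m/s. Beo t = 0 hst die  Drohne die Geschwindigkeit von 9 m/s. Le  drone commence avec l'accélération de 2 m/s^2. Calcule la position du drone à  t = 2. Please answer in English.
We must find the antiderivative of our jerk equation j(t) = 0 3 times. Taking ∫j(t)dt and applying a(0) = 2, we find a(t) = 2. The integral of acceleration is velocity. Using v(0) = 9, we get v(t) = 2·t + 9. The integral of velocity, with x(0) = 39, gives position: x(t) = t^2 + 9·t + 39. We have position x(t) = t^2 + 9·t + 39. Substituting t = 2: x(2) = 61.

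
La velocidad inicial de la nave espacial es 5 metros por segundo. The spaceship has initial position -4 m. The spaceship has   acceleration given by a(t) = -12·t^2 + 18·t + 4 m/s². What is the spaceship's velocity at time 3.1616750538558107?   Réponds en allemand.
Um dies zu lösen, müssen wir 1 Stammfunktion unserer Gleichung für die Beschleunigung a(t) = -12·t^2 + 18·t + 4 finden. Durch Integration von der Beschleunigung und Verwendung der Anfangsbedingung v(0) = 5, erhalten wir v(t) = -4·t^3 + 9·t^2 + 4·t + 5. Aus der Gleichung für die Geschwindigkeit v(t) = -4·t^3 + 9·t^2 + 4·t + 5, setzen wir t = 3.1616750538558107 ein und erhalten v = -18.8064048973415.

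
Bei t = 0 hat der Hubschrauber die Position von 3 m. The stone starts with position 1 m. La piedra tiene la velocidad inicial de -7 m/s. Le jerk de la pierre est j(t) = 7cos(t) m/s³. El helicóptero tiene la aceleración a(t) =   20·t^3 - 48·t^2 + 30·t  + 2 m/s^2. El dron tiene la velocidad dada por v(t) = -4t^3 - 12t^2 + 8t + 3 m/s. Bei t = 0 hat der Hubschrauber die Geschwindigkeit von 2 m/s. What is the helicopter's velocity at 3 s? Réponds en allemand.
Wir müssen das Integral unserer Gleichung für die Beschleunigung a(t) = 20·t^3 - 48·t^2 + 30·t + 2 1-mal finden. Das Integral von der Beschleunigung ist die Geschwindigkeit. Mit v(0) = 2 erhalten wir v(t) = 5·t^4 - 16·t^3 + 15·t^2 + 2·t + 2. Aus der Gleichung für die Geschwindigkeit v(t) = 5·t^4 - 16·t^3 + 15·t^2 + 2·t + 2, setzen wir t = 3 ein und erhalten v = 116.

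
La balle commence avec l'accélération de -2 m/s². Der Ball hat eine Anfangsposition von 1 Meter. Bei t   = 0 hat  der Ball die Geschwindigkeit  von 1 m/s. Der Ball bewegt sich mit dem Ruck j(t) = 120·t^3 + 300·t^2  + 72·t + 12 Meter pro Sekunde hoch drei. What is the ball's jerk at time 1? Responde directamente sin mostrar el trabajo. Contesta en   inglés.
j(1) = 504.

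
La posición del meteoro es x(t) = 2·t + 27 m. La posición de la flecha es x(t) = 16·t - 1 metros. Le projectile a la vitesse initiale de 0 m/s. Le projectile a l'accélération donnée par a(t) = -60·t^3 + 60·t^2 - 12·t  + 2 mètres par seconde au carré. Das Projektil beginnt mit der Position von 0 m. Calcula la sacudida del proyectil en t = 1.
Partiendo de la aceleración a(t) = -60·t^3 + 60·t^2 - 12·t + 2, tomamos 1 derivada. Derivando la aceleración, obtenemos la sacudida: j(t) = -180·t^2 + 120·t - 12. De la ecuación de la sacudida j(t) = -180·t^2 + 120·t - 12, sustituimos t = 1 para obtener j = -72.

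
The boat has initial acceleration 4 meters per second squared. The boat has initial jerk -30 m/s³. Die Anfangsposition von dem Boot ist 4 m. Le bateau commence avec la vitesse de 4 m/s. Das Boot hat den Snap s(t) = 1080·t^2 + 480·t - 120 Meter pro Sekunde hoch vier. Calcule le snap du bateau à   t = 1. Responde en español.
Usando s(t) = 1080·t^2 + 480·t - 120 y sustituyendo t = 1, encontramos s = 1440.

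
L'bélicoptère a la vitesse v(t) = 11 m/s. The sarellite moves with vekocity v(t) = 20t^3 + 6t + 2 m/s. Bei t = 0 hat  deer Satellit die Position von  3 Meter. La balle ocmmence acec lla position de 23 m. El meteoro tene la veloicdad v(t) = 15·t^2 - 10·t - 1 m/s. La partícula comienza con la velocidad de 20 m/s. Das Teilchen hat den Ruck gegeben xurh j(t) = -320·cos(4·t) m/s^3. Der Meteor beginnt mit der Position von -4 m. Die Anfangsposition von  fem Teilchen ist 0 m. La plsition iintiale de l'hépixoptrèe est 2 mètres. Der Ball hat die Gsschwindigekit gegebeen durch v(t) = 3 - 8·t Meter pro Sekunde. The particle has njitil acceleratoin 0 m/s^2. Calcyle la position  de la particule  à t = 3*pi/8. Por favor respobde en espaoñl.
Para resolver esto, necesitamos tomar 3 antiderivadas de nuestra ecuación de la sacudida j(t) = -320·cos(4·t). Tomando ∫j(t)dt y aplicando a(0) = 0, encontramos a(t) = -80·sin(4·t). Tomando ∫a(t)dt y aplicando v(0) = 20, encontramos v(t) = 20·cos(4·t). La antiderivada de la velocidad es la posición. Usando x(0) = 0, obtenemos x(t) = 5·sin(4·t). De la ecuación de la posición x(t) = 5·sin(4·t), sustituimos t = 3*pi/8 para obtener x = -5.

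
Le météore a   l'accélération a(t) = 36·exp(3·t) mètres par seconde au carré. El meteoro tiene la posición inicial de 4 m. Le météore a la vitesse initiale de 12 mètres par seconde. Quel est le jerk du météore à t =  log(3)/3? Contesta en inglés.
To solve this, we need to take 1 derivative of our acceleration equation a(t) = 36·exp(3·t). Taking d/dt of a(t), we find j(t) = 108·exp(3·t). We have jerk j(t) = 108·exp(3·t). Substituting t = log(3)/3: j(log(3)/3) = 324.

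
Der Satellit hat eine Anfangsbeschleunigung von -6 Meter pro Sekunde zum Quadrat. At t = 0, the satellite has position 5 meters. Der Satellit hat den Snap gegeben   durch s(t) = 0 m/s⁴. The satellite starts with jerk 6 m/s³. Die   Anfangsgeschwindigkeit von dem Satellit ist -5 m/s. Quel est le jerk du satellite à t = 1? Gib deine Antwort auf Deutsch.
Ausgehend von dem Snap s(t) = 0, nehmen wir 1 Stammfunktion. Die Stammfunktion von dem Snap ist der Ruck. Mit j(0) = 6 erhalten wir j(t) = 6. Mit j(t) = 6 und Einsetzen von t = 1, finden wir j = 6.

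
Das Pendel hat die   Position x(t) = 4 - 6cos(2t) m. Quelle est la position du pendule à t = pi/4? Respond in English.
From the given position equation x(t) = 4 - 6·cos(2·t), we substitute t = pi/4 to get x = 4.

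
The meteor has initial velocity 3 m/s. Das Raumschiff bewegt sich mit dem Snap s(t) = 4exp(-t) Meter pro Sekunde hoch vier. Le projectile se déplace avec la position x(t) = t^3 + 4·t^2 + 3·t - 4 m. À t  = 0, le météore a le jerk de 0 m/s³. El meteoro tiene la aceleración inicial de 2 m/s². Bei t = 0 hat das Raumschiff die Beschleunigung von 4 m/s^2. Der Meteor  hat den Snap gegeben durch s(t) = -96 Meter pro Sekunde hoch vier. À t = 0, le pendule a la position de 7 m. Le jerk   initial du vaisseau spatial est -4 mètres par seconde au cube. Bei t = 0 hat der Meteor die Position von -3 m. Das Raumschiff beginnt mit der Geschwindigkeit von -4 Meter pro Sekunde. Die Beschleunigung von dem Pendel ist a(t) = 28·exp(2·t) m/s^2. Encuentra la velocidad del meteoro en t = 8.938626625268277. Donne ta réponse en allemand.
Um dies zu lösen, müssen wir 3 Stammfunktionen unserer Gleichung für den Snap s(t) = -96 finden. Mit ∫s(t)dt und Anwendung von j(0) = 0, finden wir j(t) = -96·t. Die Stammfunktion von dem Ruck ist die Beschleunigung. Mit a(0) = 2 erhalten wir a(t) = 2 - 48·t^2. Das Integral von der Beschleunigung, mit v(0) = 3, ergibt die Geschwindigkeit: v(t) = -16·t^3 + 2·t + 3. Wir haben die Geschwindigkeit v(t) = -16·t^3 + 2·t + 3. Durch Einsetzen von t = 8.938626625268277: v(8.938626625268277) = -11406.1265775662.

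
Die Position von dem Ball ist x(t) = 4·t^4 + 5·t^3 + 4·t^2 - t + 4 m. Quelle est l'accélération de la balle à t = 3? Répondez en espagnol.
Para resolver esto, necesitamos tomar 2 derivadas de nuestra ecuación de la posición x(t) = 4·t^4 + 5·t^3 + 4·t^2 - t + 4. Derivando la posición, obtenemos la velocidad: v(t) = 16·t^3 + 15·t^2 + 8·t - 1. La derivada de la velocidad da la aceleración: a(t) = 48·t^2 + 30·t + 8. Usando a(t) = 48·t^2 + 30·t + 8 y sustituyendo t = 3, encontramos a = 530.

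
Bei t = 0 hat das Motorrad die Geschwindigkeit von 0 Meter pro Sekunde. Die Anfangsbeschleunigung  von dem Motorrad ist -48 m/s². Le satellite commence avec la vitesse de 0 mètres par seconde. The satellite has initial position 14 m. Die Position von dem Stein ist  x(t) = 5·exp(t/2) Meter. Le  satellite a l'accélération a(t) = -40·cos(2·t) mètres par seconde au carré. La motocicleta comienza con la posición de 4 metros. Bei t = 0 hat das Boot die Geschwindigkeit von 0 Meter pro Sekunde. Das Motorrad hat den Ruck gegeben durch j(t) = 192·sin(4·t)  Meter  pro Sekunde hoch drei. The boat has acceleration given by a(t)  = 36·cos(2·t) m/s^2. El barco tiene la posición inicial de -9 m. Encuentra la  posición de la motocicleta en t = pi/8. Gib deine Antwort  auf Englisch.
We must find the integral of our jerk equation j(t) = 192·sin(4·t) 3 times. Finding the integral of j(t) and using a(0) = -48: a(t) = -48·cos(4·t). The integral of acceleration, with v(0) = 0, gives velocity: v(t) = -12·sin(4·t). The integral of velocity is position. Using x(0) = 4, we get x(t) = 3·cos(4·t) + 1. Using x(t) = 3·cos(4·t) + 1 and substituting t = pi/8, we find x = 1.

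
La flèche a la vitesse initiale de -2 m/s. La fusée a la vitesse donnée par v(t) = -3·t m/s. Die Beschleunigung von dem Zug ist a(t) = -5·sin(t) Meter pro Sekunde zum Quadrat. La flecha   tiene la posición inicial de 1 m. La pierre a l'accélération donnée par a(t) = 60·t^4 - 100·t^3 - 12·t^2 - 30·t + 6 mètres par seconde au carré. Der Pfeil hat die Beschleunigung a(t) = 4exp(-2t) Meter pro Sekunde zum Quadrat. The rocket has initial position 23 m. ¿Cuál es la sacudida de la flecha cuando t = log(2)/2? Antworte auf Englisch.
Starting from acceleration a(t) = 4·exp(-2·t), we take 1 derivative. The derivative of acceleration gives jerk: j(t) = -8·exp(-2·t). Using j(t) = -8·exp(-2·t) and substituting t = log(2)/2, we find j = -4.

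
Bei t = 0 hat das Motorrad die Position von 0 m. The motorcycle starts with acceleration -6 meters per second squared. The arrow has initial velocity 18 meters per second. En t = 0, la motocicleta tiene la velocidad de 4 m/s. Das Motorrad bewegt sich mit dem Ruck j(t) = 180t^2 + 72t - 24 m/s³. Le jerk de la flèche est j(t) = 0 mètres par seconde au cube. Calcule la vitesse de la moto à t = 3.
Nous devons intégrer notre équation du jerk j(t) = 180·t^2 + 72·t - 24 2 fois. L'intégrale du jerk est l'accélération. En utilisant a(0) = -6, nous obtenons a(t) = 60·t^3 + 36·t^2 - 24·t - 6. En intégrant l'accélération et en utilisant la condition initiale v(0) = 4, nous obtenons v(t) = 15·t^4 + 12·t^3 - 12·t^2 - 6·t + 4. De l'équation de la vitesse v(t) = 15·t^4 + 12·t^3 - 12·t^2 - 6·t + 4, nous substituons t = 3 pour obtenir v = 1417.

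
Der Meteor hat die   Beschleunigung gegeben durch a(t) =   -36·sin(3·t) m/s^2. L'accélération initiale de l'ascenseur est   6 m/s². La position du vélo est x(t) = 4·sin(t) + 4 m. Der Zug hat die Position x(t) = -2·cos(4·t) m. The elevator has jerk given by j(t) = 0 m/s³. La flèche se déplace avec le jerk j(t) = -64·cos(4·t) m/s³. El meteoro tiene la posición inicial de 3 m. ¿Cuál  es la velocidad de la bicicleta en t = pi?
Debemos derivar nuestra ecuación de la posición x(t) = 4·sin(t) + 4 1 vez. Derivando la posición, obtenemos la velocidad: v(t) = 4·cos(t). Tenemos la velocidad v(t) = 4·cos(t). Sustituyendo t = pi: v(pi) = -4.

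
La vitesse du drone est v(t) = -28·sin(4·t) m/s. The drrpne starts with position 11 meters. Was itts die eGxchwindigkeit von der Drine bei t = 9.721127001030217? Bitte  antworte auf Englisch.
Using v(t) = -28·sin(4·t) and substituting t = 9.721127001030217, we find v = -25.9461460318943.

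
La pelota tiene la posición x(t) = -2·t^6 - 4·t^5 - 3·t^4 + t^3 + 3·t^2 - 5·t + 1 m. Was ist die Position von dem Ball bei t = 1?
Mit x(t) = -2·t^6 - 4·t^5 - 3·t^4 + t^3 + 3·t^2 - 5·t + 1 und Einsetzen von t = 1, finden wir x = -9.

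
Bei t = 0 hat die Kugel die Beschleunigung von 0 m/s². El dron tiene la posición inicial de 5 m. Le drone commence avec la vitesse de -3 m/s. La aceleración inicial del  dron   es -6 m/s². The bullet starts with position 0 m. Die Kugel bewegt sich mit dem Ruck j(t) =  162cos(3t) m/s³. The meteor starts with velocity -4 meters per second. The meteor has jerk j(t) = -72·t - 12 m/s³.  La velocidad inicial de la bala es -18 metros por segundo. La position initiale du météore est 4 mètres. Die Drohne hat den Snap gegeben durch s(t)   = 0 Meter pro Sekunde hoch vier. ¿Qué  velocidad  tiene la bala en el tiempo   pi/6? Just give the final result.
En t = pi/6, v = 0.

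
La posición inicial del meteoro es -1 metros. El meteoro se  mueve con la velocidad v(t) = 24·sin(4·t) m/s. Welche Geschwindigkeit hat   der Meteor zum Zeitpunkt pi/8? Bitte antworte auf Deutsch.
Aus der Gleichung für die Geschwindigkeit v(t) = 24·sin(4·t), setzen wir t = pi/8 ein und erhalten v = 24.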